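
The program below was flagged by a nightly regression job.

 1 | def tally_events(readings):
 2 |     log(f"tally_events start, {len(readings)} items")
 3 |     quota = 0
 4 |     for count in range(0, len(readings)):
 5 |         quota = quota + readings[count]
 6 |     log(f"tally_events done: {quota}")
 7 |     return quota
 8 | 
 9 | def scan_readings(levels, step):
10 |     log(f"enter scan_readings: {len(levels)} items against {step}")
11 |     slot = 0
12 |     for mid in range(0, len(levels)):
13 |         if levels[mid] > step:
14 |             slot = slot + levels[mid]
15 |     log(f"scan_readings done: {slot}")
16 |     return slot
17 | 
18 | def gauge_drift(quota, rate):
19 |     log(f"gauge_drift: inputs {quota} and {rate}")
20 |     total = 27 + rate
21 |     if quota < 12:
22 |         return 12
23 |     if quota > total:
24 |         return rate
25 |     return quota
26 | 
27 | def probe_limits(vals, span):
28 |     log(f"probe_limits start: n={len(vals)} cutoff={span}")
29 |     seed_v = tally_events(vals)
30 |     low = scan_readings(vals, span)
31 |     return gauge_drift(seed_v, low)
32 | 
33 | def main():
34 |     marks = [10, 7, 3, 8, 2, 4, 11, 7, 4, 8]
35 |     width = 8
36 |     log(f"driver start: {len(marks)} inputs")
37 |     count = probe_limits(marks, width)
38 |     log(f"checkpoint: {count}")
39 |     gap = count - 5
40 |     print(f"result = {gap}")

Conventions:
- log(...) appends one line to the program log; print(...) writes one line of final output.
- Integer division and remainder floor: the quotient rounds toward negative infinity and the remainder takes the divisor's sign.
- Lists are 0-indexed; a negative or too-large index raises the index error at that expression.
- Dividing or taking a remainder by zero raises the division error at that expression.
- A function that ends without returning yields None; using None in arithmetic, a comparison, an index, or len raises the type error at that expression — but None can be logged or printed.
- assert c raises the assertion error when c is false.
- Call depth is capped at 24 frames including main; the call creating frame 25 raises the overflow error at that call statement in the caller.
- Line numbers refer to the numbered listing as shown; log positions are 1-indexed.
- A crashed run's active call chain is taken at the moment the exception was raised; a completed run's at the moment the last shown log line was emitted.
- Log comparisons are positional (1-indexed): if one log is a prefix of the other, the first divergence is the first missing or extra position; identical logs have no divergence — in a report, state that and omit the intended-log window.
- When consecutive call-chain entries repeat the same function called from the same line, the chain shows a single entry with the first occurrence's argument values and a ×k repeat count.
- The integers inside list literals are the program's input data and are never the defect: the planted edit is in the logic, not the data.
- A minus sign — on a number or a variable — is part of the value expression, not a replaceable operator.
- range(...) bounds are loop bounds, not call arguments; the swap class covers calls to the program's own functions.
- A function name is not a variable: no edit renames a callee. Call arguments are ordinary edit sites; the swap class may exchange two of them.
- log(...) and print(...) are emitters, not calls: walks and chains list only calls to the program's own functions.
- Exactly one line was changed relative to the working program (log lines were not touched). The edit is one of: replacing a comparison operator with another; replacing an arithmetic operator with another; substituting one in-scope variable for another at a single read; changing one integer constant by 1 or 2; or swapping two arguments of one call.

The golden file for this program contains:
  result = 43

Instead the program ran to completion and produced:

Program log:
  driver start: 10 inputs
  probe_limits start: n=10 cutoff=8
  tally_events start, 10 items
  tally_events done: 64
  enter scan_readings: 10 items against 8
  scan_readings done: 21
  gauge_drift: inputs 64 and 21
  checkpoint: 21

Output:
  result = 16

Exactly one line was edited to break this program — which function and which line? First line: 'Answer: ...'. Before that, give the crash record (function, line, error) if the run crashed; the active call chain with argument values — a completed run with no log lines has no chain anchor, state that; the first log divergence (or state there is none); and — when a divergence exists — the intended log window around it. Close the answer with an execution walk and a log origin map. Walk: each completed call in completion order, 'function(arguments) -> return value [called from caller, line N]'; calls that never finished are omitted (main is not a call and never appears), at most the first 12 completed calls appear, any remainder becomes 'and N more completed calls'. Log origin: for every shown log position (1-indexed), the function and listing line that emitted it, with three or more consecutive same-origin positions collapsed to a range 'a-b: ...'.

Answer: the defect is in gauge_drift at line 24.
Key fact: Log line 8 is where behavior first shows: 'checkpoint: 21' appears instead of 'checkpoint: 48'.
Call chain: main.
First divergence: position 8 — shown 'checkpoint: 21', intended 'checkpoint: 48'.
Intended log window:
  6: scan_readings done: 21
  7: gauge_drift: inputs 64 and 21
  8: checkpoint: 48
Execution walk:
  tally_events([10, 7, 3, 8, 2, 4, 11, 7, 4, 8]) -> 64  [called from probe_limits, line 29]
  scan_readings([10, 7, 3, 8, 2, 4, 11, 7, 4, 8], 8) -> 21  [called from probe_limits, line 30]
  gauge_drift(64, 21) -> 21  [called from probe_limits, line 31]
  probe_limits([10, 7, 3, 8, 2, 4, 11, 7, 4, 8], 8) -> 21  [called from main, line 37]
Log origin:
  1: emitted by main (line 36)
  2: emitted by probe_limits (line 28)
  3: emitted by tally_events (line 2)
  4: emitted by tally_events (line 6)
  5: emitted by scan_readings (line 10)
  6: emitted by scan_readings (line 15)
  7: emitted by gauge_drift (line 19)
  8: emitted by main (line 38)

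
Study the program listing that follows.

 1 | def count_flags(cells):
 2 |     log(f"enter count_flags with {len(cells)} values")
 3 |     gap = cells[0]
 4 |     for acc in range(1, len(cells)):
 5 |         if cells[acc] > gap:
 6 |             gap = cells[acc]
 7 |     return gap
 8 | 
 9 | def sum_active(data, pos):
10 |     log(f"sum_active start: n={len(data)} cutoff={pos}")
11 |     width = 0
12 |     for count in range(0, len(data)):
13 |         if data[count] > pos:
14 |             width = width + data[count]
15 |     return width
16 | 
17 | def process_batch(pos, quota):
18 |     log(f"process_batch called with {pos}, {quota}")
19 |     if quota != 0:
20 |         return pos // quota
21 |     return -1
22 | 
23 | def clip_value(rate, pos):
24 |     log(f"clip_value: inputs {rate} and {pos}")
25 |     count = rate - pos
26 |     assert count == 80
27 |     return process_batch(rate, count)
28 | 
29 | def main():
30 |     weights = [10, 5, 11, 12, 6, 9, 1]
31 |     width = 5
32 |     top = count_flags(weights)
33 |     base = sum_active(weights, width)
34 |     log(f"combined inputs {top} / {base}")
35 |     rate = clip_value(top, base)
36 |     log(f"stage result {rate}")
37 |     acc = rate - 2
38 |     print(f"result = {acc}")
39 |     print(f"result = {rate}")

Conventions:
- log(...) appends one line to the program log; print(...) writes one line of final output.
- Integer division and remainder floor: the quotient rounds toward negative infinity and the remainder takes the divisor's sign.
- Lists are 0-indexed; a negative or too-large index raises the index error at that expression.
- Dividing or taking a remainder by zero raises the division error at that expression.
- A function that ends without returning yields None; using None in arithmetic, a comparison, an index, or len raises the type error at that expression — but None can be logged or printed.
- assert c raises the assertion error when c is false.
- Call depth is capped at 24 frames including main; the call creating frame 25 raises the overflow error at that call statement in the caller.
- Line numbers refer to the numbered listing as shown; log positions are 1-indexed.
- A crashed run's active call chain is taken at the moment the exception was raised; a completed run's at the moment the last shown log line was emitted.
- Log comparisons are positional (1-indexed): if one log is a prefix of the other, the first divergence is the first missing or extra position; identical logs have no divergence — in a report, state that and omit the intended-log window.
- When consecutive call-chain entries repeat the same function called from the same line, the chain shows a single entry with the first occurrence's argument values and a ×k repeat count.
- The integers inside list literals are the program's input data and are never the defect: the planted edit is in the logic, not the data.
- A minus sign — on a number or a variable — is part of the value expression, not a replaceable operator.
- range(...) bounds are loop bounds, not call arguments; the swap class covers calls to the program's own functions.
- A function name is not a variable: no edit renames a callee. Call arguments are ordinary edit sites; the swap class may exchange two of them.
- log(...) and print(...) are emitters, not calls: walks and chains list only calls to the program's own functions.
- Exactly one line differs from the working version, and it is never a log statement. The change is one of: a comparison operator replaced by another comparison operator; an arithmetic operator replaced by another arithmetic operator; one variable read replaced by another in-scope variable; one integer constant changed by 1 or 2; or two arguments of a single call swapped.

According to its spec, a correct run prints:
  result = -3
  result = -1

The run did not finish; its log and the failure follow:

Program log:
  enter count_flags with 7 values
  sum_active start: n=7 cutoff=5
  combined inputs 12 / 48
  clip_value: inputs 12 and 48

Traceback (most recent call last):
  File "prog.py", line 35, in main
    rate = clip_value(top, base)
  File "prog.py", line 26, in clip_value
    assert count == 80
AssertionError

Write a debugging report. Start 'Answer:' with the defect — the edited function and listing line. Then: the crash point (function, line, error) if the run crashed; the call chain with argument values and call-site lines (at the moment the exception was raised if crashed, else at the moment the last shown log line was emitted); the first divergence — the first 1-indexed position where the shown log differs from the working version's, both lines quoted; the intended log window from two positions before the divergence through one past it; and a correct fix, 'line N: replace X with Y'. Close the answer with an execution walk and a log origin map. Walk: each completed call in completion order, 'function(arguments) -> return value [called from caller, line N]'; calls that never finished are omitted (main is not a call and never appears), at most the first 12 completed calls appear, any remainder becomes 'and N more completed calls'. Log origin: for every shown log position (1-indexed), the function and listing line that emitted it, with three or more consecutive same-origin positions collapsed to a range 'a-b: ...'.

Answer: the defect is in clip_value at line 26.
The tell: A complete run would log 'process_batch called with 12, -36' next, but this one stopped at 4 lines.
Crash: clip_value, line 26, AssertionError.
Call chain: main -> clip_value(12, 48) (called at line 35).
First divergence: position 5 (shown log ended at 4 lines; the working version continues: 'process_batch called with 12, -36').
Intended log window:
  3: combined inputs 12 / 48
  4: clip_value: inputs 12 and 48
  5: process_batch called with 12, -36
  6: stage result -1
Execution walk:
  count_flags([10, 5, 11, 12, 6, 9, 1]) -> 12  [called from main, line 32]
  sum_active([10, 5, 11, 12, 6, 9, 1], 5) -> 48  [called from main, line 33]
Log origin:
  1 — count_flags, line 2
  2 — sum_active, line 10
  3 — main, line 34
  4 — clip_value, line 24
A correct fix: line 26: replace `==` with `<=`.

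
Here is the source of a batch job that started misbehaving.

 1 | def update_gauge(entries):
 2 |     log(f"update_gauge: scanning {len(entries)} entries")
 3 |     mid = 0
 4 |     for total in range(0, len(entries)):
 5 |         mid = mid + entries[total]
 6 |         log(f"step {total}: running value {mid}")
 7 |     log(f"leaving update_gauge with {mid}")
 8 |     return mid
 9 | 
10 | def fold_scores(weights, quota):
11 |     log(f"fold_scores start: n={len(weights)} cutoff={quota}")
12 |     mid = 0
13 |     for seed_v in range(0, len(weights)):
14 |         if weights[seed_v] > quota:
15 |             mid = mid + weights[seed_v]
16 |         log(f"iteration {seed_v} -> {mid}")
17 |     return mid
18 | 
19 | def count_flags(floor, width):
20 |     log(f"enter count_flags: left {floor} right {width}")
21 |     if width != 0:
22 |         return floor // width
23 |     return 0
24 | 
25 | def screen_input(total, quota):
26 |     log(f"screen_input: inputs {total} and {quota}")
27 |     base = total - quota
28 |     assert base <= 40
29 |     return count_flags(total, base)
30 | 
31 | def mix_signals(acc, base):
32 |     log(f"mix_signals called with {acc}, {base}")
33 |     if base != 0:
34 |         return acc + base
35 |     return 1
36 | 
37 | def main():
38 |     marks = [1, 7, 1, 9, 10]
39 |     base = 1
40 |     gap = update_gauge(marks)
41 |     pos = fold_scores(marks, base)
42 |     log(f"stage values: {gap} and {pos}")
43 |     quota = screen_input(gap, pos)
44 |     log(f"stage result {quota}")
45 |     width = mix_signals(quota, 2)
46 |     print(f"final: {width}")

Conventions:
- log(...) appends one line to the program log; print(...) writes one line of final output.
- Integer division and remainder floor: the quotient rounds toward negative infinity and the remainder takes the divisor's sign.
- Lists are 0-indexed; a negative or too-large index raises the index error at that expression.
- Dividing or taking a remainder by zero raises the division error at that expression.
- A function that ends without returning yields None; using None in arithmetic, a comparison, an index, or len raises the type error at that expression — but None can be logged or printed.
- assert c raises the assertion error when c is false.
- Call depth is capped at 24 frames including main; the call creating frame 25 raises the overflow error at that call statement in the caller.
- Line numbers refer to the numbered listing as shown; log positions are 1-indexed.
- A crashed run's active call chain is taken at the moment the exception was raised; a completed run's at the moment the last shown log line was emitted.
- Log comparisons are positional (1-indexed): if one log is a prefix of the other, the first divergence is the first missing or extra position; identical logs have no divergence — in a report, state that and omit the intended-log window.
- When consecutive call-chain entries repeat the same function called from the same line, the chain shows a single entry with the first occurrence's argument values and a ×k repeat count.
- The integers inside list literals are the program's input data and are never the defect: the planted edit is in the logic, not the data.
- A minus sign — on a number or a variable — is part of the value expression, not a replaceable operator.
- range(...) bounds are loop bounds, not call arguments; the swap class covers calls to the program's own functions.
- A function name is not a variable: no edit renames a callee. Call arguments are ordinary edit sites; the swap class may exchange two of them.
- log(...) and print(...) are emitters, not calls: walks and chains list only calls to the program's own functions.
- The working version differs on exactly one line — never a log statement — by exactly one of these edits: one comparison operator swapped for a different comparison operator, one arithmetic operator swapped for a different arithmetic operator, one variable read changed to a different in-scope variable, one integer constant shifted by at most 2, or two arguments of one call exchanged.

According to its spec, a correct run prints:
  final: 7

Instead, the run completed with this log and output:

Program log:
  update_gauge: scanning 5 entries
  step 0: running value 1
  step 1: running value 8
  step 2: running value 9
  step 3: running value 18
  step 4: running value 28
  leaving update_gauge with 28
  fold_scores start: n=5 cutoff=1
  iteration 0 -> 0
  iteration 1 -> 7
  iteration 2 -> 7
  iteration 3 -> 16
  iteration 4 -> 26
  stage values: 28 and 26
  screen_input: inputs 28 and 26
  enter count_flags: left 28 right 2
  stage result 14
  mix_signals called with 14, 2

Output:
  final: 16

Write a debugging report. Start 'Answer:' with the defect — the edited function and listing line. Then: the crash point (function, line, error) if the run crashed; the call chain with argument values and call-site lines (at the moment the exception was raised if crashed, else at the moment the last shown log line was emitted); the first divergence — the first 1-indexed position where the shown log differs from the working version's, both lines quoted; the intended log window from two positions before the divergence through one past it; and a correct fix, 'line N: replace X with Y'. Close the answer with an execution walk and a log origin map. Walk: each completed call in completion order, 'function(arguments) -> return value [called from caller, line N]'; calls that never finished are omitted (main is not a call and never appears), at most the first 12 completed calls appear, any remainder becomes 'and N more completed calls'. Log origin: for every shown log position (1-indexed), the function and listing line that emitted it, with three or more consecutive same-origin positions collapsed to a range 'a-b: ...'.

Answer: the defect is in mix_signals at line 34.
Key fact: Nothing in the log betrays the bug — only the output does.
Call chain: main -> mix_signals(14, 2) (called at line 45).
First divergence: none; the two logs match at every position.
Execution walk:
  update_gauge([1, 7, 1, 9, 10]) -> 28  [called from main, line 40]
  fold_scores([1, 7, 1, 9, 10], 1) -> 26  [called from main, line 41]
  count_flags(28, 2) -> 14  [called from screen_input, line 29]
  screen_input(28, 26) -> 14  [called from main, line 43]
  mix_signals(14, 2) -> 16  [called from main, line 45]
Log origin:
  1: emitted by update_gauge (line 2)
  2-6: emitted by update_gauge (line 6)
  7: emitted by update_gauge (line 7)
  8: emitted by fold_scores (line 11)
  9-13: emitted by fold_scores (line 16)
  14: emitted by main (line 42)
  15: emitted by screen_input (line 26)
  16: emitted by count_flags (line 20)
  17: emitted by main (line 44)
  18: emitted by mix_signals (line 32)
A correct fix: line 34: replace `+` with `//`.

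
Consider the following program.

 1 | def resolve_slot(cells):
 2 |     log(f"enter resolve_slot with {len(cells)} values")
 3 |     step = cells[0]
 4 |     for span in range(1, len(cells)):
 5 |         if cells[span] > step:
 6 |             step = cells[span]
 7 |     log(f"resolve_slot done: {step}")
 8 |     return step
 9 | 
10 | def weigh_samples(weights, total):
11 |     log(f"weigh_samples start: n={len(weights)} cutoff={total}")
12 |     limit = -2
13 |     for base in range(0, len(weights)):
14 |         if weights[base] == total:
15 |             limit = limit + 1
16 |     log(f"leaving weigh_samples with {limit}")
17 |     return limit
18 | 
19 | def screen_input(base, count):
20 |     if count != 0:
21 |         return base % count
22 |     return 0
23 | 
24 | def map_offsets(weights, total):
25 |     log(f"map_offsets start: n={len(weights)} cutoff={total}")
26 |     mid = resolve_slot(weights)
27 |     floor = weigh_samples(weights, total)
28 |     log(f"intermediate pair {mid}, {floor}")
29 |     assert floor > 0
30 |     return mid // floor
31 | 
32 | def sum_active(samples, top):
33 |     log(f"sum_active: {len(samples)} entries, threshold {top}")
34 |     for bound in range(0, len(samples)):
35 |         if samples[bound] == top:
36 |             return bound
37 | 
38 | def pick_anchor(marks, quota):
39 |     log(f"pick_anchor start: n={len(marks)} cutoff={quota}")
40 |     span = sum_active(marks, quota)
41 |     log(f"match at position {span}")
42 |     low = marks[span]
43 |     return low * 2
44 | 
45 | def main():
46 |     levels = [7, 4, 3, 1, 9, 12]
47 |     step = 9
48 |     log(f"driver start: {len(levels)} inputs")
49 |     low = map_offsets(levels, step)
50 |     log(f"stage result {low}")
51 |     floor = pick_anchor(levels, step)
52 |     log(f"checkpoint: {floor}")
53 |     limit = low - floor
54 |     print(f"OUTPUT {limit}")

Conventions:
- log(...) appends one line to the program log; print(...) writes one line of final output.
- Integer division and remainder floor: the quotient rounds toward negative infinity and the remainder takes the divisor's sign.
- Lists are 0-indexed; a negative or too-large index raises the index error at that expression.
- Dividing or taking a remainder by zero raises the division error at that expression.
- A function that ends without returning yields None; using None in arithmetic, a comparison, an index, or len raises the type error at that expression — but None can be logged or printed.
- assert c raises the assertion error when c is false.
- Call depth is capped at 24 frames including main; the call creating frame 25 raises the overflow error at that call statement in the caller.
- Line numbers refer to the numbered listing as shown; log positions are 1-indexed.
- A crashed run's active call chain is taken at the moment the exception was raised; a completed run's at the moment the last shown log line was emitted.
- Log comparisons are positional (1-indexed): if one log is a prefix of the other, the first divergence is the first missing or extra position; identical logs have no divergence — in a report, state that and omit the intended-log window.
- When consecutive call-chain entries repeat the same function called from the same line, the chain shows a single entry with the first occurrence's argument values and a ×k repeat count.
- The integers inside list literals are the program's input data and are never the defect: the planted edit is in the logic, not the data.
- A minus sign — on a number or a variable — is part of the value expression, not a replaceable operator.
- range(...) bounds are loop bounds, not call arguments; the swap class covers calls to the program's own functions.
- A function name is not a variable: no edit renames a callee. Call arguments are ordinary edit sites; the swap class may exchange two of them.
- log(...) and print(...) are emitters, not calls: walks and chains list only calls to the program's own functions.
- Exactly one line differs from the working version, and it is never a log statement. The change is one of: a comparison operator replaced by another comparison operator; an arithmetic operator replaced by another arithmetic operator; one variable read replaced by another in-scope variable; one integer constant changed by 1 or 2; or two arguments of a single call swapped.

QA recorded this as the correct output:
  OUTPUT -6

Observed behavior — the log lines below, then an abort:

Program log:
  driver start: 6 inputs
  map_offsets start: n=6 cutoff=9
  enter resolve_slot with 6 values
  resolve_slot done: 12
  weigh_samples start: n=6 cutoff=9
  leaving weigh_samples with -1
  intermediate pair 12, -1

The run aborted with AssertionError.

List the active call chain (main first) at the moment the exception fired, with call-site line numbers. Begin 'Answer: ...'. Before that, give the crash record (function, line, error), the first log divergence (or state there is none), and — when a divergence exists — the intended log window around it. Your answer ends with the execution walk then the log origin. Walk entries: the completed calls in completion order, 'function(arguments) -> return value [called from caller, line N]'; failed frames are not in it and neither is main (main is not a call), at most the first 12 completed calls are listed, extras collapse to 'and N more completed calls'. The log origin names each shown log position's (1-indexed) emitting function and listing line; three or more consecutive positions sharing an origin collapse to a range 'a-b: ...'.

Answer: main -> map_offsets (called at line 49).
Key observation: Log line 6 is where behavior first shows: 'leaving weigh_samples with -1' appears instead of 'leaving weigh_samples with 1'.
Crash: map_offsets, line 29, AssertionError.
First divergence: position 6; shown 'leaving weigh_samples with -1' vs intended 'leaving weigh_samples with 1'.
Intended log window:
  4: resolve_slot done: 12
  5: weigh_samples start: n=6 cutoff=9
  6: leaving weigh_samples with 1
  7: intermediate pair 12, 1
Execution walk:
  resolve_slot([7, 4, 3, 1, 9, 12]) -> 12  [called from map_offsets, line 26]
  weigh_samples([7, 4, 3, 1, 9, 12], 9) -> -1  [called from map_offsets, line 27]
Log origin:
  1: emitted by main (line 48)
  2: emitted by map_offsets (line 25)
  3: emitted by resolve_slot (line 2)
  4: emitted by resolve_slot (line 7)
  5: emitted by weigh_samples (line 11)
  6: emitted by weigh_samples (line 16)
  7: emitted by map_offsets (line 28)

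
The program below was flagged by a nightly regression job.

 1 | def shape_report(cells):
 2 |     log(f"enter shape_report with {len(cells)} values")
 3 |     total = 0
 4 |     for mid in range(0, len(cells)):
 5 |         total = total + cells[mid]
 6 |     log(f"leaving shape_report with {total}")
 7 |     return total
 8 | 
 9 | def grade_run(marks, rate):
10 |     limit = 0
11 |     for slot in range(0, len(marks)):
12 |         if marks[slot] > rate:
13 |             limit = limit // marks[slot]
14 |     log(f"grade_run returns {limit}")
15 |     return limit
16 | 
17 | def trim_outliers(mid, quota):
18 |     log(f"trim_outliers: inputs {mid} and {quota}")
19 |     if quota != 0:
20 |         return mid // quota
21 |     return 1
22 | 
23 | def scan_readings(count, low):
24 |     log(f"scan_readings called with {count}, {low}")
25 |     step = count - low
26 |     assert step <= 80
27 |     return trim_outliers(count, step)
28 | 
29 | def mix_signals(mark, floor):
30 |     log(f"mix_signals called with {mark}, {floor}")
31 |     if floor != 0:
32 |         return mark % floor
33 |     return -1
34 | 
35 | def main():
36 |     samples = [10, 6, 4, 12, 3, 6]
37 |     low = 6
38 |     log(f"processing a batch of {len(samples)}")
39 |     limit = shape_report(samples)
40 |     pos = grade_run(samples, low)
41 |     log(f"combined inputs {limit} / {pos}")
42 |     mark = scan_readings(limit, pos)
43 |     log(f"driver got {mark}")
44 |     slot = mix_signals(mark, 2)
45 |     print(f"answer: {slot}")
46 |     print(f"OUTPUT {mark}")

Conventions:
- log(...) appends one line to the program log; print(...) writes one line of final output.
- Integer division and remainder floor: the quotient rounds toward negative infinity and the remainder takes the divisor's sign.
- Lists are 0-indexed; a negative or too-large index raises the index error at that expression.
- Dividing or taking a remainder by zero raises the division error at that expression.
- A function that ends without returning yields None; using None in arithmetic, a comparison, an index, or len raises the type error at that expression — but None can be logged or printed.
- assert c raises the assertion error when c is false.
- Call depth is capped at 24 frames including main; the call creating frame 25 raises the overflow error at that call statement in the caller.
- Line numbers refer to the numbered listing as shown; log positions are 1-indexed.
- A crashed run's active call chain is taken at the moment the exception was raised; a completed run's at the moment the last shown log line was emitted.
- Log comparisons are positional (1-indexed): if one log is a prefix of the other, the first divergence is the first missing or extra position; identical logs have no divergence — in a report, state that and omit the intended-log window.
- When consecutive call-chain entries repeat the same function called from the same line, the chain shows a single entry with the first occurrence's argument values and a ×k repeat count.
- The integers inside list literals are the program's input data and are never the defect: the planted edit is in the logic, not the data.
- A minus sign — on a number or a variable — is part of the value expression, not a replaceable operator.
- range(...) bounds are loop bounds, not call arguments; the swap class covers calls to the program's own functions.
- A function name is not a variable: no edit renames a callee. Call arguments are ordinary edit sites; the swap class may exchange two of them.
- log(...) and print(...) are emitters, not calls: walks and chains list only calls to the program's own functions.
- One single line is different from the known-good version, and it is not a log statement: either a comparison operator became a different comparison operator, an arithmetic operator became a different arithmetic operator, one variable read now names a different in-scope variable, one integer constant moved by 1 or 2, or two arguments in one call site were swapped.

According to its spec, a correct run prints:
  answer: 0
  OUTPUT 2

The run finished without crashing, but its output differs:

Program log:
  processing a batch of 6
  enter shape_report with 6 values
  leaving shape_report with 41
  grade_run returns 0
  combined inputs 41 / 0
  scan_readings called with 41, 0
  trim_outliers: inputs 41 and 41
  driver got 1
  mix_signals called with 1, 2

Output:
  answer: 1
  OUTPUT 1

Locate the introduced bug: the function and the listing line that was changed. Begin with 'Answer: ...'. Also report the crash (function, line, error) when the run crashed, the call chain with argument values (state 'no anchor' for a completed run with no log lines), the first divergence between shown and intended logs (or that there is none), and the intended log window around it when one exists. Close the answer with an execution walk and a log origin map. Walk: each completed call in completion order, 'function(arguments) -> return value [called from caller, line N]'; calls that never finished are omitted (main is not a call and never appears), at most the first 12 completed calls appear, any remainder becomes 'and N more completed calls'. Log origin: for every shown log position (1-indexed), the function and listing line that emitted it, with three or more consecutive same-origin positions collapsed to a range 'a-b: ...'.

Answer: the defect is in grade_run at line 13.
Core observation: Everything matches until log position 4, which reads 'grade_run returns 0' in place of 'grade_run returns 22'.
Call chain: main -> mix_signals(1, 2) (called at line 44).
First divergence: position 4; shown 'grade_run returns 0' vs intended 'grade_run returns 22'.
Intended log window:
  2: enter shape_report with 6 values
  3: leaving shape_report with 41
  4: grade_run returns 22
  5: combined inputs 41 / 22
Execution walk:
  shape_report([10, 6, 4, 12, 3, 6]) -> 41  [called from main, line 39]
  grade_run([10, 6, 4, 12, 3, 6], 6) -> 0  [called from main, line 40]
  trim_outliers(41, 41) -> 1  [called from scan_readings, line 27]
  scan_readings(41, 0) -> 1  [called from main, line 42]
  mix_signals(1, 2) -> 1  [called from main, line 44]
Log line origins:
  1: from main, line 38
  2: from shape_report, line 2
  3: from shape_report, line 6
  4: from grade_run, line 14
  5: from main, line 41
  6: from scan_readings, line 24
  7: from trim_outliers, line 18
  8: from main, line 43
  9: from mix_signals, line 30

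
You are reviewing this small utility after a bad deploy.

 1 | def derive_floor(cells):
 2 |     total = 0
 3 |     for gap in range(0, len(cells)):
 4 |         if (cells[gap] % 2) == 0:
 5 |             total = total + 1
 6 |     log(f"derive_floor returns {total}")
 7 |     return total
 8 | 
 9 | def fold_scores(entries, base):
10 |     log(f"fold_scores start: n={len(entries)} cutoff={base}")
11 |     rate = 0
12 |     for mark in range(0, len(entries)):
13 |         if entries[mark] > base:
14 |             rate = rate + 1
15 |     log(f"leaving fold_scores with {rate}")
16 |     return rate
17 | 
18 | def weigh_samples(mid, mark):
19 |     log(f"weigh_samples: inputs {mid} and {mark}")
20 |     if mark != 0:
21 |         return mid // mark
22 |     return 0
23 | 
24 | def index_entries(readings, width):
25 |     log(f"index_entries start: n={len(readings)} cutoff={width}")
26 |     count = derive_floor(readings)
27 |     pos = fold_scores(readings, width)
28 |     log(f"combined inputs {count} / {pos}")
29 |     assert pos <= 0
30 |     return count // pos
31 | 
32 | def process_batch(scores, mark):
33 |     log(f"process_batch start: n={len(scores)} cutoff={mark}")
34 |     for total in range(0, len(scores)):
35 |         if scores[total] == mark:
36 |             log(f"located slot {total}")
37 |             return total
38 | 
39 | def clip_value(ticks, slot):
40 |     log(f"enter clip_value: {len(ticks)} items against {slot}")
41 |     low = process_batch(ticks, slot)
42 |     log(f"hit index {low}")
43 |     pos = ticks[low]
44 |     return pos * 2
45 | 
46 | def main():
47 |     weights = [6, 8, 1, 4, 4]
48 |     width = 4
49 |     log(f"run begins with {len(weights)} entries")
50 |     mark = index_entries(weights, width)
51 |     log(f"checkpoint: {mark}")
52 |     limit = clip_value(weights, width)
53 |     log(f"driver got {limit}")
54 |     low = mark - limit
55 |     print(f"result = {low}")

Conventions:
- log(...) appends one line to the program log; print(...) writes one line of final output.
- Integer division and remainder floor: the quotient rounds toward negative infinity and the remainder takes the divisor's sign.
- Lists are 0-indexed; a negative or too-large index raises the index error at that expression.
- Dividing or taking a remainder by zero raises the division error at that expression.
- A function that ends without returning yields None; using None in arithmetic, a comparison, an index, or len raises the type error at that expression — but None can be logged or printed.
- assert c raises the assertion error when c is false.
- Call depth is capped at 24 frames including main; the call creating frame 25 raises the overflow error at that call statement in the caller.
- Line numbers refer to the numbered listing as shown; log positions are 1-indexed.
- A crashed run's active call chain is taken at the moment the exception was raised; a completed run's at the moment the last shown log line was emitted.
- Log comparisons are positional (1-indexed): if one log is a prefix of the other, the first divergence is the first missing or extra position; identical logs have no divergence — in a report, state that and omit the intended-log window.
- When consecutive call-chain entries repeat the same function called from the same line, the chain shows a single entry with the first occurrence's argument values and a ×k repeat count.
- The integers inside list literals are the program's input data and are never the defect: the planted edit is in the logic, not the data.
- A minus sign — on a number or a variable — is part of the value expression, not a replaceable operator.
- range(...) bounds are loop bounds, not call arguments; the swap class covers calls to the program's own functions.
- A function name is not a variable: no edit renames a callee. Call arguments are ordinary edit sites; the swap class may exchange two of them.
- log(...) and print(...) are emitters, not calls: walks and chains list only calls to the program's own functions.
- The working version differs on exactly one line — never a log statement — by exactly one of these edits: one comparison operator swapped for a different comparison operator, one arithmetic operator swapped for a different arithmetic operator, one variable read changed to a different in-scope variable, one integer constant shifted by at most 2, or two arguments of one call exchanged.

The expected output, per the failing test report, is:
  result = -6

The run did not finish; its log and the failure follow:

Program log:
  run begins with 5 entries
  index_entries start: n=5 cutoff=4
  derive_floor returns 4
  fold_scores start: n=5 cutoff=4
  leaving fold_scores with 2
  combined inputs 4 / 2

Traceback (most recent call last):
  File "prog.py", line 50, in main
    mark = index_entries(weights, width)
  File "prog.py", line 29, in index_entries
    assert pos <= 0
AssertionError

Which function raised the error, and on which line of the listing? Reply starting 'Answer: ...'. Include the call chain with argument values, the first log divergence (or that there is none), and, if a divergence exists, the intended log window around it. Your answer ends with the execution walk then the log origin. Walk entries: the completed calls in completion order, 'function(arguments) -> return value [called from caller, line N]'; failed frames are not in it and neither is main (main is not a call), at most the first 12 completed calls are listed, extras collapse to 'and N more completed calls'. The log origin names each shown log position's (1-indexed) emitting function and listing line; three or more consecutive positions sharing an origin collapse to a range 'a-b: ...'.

Answer: the error was raised in index_entries, line 29.
Core observation: The faulty run's log stops after 6 lines; the working version's next line would be 'checkpoint: 2'.
Call chain: main -> index_entries([6, 8, 1, 4, 4], 4) (called at line 50).
First divergence: position 7; the shown log stops at 6 lines while the working version next logs 'checkpoint: 2'.
Intended log window:
  5: leaving fold_scores with 2
  6: combined inputs 4 / 2
  7: checkpoint: 2
  8: enter clip_value: 5 items against 4
Execution walk:
  derive_floor([6, 8, 1, 4, 4]) -> 4  [called from index_entries, line 26]
  fold_scores([6, 8, 1, 4, 4], 4) -> 2  [called from index_entries, line 27]
Log line origins:
  1: from main, line 49
  2: from index_entries, line 25
  3: from derive_floor, line 6
  4: from fold_scores, line 10
  5: from fold_scores, line 15
  6: from index_entries, line 28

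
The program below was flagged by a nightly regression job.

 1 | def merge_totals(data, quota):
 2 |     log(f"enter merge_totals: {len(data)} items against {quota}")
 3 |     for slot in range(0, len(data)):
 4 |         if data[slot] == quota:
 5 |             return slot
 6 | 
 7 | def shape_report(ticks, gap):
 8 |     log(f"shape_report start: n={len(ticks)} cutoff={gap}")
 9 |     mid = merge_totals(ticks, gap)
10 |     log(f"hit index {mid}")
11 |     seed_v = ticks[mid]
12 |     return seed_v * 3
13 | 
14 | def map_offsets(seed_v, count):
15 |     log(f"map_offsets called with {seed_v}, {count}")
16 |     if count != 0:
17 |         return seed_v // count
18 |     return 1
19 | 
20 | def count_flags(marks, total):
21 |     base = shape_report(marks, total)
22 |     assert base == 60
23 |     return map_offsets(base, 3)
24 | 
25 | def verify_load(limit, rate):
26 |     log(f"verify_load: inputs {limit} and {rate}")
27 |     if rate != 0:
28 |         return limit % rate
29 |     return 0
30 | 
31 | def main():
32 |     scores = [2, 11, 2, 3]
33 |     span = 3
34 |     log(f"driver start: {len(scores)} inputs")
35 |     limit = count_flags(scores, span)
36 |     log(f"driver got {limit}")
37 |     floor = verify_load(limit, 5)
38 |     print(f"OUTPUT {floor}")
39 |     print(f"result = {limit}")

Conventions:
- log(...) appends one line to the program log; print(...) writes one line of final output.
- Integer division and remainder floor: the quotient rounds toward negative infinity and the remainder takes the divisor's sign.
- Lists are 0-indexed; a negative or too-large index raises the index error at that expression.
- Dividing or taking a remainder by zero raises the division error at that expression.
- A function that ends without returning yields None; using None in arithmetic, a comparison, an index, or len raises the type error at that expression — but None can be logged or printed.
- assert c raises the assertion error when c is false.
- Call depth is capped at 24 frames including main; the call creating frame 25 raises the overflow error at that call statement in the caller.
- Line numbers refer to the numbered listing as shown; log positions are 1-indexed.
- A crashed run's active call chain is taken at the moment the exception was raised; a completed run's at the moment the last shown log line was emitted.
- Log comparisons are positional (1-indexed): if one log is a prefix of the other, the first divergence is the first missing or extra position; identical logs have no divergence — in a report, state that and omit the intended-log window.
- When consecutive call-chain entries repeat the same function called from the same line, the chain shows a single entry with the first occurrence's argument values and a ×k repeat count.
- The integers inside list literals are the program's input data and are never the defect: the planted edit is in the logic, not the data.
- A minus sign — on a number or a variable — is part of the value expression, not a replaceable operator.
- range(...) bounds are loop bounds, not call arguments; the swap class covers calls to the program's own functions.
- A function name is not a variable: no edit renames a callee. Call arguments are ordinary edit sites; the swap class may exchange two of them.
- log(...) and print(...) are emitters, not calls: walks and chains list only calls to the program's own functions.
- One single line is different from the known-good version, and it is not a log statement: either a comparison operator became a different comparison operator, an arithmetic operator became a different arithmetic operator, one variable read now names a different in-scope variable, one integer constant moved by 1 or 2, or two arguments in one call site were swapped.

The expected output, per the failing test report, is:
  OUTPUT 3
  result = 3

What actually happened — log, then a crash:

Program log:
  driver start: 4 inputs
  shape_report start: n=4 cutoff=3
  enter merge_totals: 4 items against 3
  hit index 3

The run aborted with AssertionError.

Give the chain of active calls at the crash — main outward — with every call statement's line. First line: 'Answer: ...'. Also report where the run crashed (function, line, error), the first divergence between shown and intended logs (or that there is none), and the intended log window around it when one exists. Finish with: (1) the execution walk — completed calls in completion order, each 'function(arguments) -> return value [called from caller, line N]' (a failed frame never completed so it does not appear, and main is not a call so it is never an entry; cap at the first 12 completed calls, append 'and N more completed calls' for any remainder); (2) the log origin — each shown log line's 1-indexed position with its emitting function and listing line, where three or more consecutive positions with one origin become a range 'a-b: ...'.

Answer: main -> count_flags (called at line 35).
Key observation: After 4 matching log lines the faulty run goes silent, while the working version continues with 'map_offsets called with 9, 3'.
Crash: count_flags, line 22, AssertionError.
First divergence: position 5 (shown log ended at 4 lines; the working version continues: 'map_offsets called with 9, 3').
Intended log window:
  3: enter merge_totals: 4 items against 3
  4: hit index 3
  5: map_offsets called with 9, 3
  6: driver got 3
Execution walk:
  merge_totals([2, 11, 2, 3], 3) -> 3  [called from shape_report, line 9]
  shape_report([2, 11, 2, 3], 3) -> 9  [called from count_flags, line 21]
Log origin:
  1: emitted by main (line 34)
  2: emitted by shape_report (line 8)
  3: emitted by merge_totals (line 2)
  4: emitted by shape_report (line 10)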